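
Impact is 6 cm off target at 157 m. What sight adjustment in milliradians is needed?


1 mrad subtends 1 cm per 10 m of range, so adj = error_cm / (dist_m / 10) = 6 / (157/10) = 0.3822 mrad

0.3822 mrad


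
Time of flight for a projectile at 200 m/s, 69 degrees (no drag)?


T = 2*v0*sin(theta)/g = 2*200*sin(69°)/9.81 = 38.07 s

38.07 s


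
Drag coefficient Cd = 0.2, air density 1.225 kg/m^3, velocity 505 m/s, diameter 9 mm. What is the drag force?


A = pi*(d/2)^2 = pi*(9/2000)^2 = 6.36173e-05 m^2
Fd = 0.5*Cd*rho*A*v^2 = 0.5*0.2*1.225*6.36173e-05*505^2 = 1.987 N

1.987 N


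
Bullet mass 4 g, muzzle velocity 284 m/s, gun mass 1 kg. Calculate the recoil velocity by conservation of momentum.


v_recoil = m_p * v_p / m_gun = 0.004 * 284 / 1 = 1.136 m/s

1.136 m/s


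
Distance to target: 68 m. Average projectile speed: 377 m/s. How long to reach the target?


t = d/v = 68/377 = 0.1804 s

0.1804 s


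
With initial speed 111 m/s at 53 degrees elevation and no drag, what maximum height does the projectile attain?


H = (v0*sin(theta))^2 / (2g) = (111*sin(53°))^2 / (2*9.81) = 400.5 m

400.5 m


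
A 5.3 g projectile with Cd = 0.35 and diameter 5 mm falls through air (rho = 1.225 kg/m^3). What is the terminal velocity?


A = pi*(d/2)^2 = pi*(5/2000)^2 = 1.96350e-05 m^2
vt = sqrt(2mg/(Cd*rho*A)) = sqrt(2*0.0053*9.81/(0.35 * 1.225 * 1.96350e-05)) = 111.1 m/s

111.1 m/s


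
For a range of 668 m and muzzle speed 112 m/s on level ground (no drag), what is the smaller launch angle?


sin(2*theta) = R*g/v0^2 = 668*9.81/112^2 = 0.522408, theta = arcsin(0.522408)/2 = 15.75°

15.75 degrees


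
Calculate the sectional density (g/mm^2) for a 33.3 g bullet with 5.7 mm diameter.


SD = m/d^2 = 33.3/5.7^2 = 1.025 g/mm^2

1.025 g/mm^2


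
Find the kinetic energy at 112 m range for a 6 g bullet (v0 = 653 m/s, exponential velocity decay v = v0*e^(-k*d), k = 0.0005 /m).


v = v0*exp(-k*d) = 653*exp(-0.0005*112) = 617.437 m/s
E = 0.5*m*v^2 = 0.5*0.006*617.437^2 = 1144 J

1144 J


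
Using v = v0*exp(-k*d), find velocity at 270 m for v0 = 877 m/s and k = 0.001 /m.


v = v0*exp(-k*d) = 877*exp(-0.001*270) = 669.5 m/s

669.5 m/s


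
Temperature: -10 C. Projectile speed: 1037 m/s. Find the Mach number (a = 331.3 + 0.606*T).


a = 331.3 + 0.606*(-10) = 325.24 m/s
M = v/a = 1037/325.24 = 3.188

3.188


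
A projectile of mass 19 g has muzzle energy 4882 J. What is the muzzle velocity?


v = sqrt(2*E/m) = sqrt(2*4882/0.019) = 716.9 m/s

716.9 m/s


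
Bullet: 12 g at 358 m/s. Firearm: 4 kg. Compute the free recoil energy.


v_r = m_p*v_p/m_gun = 0.012*358/4 = 1.074 m/s, E_r = 0.5*m_gun*v_r^2 = 0.5*4*1.074^2 = 2.307 J

2.307 J


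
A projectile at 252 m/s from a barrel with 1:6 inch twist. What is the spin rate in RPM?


twist_m = 6*0.0254 = 0.1524 m
spin = v/twist = 252/0.1524 = 1653.543 rev/s
RPM = spin*60 = 1653.543*60 ≈ 99213 RPM

99213 RPM


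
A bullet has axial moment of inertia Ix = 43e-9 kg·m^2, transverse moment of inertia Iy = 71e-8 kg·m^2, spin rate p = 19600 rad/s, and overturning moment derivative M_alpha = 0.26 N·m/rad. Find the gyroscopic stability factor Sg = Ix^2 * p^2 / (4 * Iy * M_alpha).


Sg = Ix^2 * p^2 / (4 * Iy * M_alpha) = (43e-9)^2 * 19600^2 / (4 * 71e-8 * 0.26) = 0.962

0.962


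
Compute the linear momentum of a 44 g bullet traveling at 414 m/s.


p = m*v = 0.044*414 = 18.22 kg·m/s

18.22 kg·m/s


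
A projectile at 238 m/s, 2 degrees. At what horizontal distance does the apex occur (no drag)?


R = v0^2*sin(2*theta)/g = 238^2*sin(2*2°)/9.81 = 402.781 m
apex_dist = R/2 = 402.781/2 = 201.4 m

201.4 m


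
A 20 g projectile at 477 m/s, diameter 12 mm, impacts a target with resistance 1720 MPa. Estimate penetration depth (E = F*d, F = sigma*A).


A = pi*(d/2)^2 = pi*(12/2)^2 = 113.097 mm^2
E = 0.5*m*v^2 = 0.5*0.02*477^2 = 2275.29 J
depth = E/(sigma*A) = 2275.29 J / (1720 MPa * 113.097 mm^2) = 2275.29/(1720 * 113.097) m = 0.0116965 m ≈ 11.7 mm

11.7 mm


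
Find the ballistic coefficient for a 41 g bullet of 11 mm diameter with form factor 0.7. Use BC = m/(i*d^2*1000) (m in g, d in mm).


BC = m/(i*d^2*1000) = 41/(0.7 * 11^2 * 1000) = 0.0004841

0.0004841


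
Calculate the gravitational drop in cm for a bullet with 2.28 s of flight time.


drop = 0.5*g*t^2 = 0.5*9.81*2.28^2 = 25.4982 m ≈ 2550 cm

2550 cm


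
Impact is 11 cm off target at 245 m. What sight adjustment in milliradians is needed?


1 mrad subtends 1 cm per 10 m of range, so adj = error_cm / (dist_m / 10) = 11 / (245/10) = 0.449 mrad

0.449 mrad


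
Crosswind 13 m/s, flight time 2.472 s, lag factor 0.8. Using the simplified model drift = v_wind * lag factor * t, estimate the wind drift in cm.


drift = v_wind * lag * t = 13 * 0.8 * 2.472 = 25.7088 m ≈ 2571 cm

2571 cm


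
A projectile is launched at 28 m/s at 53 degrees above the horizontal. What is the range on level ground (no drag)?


R = v0^2 * sin(2*theta) / g = 28^2 * sin(2*53°) / 9.81 = 76.82 m

76.82 m


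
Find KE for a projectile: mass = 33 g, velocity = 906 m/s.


E = 0.5*m*v^2 = 0.5*0.033*906^2 = 13544 J

13544 J


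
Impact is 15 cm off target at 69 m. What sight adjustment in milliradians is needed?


1 mrad subtends 1 cm per 10 m of range, so adj = error_cm / (dist_m / 10) = 15 / (69/10) = 2.174 mrad

2.174 mrad


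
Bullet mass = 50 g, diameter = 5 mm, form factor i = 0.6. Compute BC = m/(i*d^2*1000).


BC = m/(i*d^2*1000) = 50/(0.6 * 5^2 * 1000) = 0.003333

0.003333


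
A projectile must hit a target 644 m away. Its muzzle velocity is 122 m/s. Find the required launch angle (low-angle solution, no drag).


sin(2*theta) = R*g/v0^2 = 644*9.81/122^2 = 0.424458, theta = arcsin(0.424458)/2 = 12.56°

12.56 degrees


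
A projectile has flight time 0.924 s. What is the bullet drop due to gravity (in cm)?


drop = 0.5*g*t^2 = 0.5*9.81*0.924^2 = 4.18777 m ≈ 418.8 cm

418.8 cm


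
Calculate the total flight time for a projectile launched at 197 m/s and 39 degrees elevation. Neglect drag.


T = 2*v0*sin(theta)/g = 2*197*sin(39°)/9.81 = 25.28 s

25.28 s


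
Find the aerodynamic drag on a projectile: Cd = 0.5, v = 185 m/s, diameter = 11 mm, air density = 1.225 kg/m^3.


A = pi*(d/2)^2 = pi*(11/2000)^2 = 9.50332e-05 m^2
Fd = 0.5*Cd*rho*A*v^2 = 0.5*0.5*1.225*9.50332e-05*185^2 = 0.9961 N

0.9961 N


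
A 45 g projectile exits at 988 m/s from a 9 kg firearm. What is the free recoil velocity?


v_recoil = m_p * v_p / m_gun = 0.045 * 988 / 9 = 4.94 m/s

4.94 m/s


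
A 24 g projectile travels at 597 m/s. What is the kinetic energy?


E = 0.5*m*v^2 = 0.5*0.024*597^2 = 4277 J

4277 J


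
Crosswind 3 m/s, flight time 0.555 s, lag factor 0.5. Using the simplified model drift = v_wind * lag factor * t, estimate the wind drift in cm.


drift = v_wind * lag * t = 3 * 0.5 * 0.555 = 0.8325 m ≈ 83.25 cm

83.25 cm


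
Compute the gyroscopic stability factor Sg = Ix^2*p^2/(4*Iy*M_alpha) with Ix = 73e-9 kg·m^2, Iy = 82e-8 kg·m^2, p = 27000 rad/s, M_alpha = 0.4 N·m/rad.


Sg = Ix^2 * p^2 / (4 * Iy * M_alpha) = (73e-9)^2 * 27000^2 / (4 * 82e-8 * 0.4) = 2.961

2.961


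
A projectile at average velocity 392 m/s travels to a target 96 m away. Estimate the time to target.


t = d/v = 96/392 = 0.2449 s

0.2449 s


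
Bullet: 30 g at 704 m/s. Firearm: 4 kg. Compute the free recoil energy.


v_r = m_p*v_p/m_gun = 0.03*704/4 = 5.28 m/s, E_r = 0.5*m_gun*v_r^2 = 0.5*4*5.28^2 = 55.76 J

55.76 J


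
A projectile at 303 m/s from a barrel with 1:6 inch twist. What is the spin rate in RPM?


twist_m = 6*0.0254 = 0.1524 m
spin = v/twist = 303/0.1524 = 1988.189 rev/s
RPM = spin*60 = 1988.189*60 ≈ 119291 RPM

119291 RPM


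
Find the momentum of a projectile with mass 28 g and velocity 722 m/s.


p = m*v = 0.028*722 = 20.22 kg·m/s

20.22 kg·m/s


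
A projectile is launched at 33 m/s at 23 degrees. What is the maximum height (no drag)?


H = (v0*sin(theta))^2 / (2g) = (33*sin(23°))^2 / (2*9.81) = 8.474 m

8.474 m


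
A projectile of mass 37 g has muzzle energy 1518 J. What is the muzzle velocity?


v = sqrt(2*E/m) = sqrt(2*1518/0.037) = 286.5 m/s

286.5 m/s


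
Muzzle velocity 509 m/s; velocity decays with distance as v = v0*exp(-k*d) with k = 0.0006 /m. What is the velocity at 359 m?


v = v0*exp(-k*d) = 509*exp(-0.0006*359) = 410.4 m/s

410.4 m/s


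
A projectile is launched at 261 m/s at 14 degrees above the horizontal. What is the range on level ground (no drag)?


R = v0^2 * sin(2*theta) / g = 261^2 * sin(2*14°) / 9.81 = 3260 m

3260 m


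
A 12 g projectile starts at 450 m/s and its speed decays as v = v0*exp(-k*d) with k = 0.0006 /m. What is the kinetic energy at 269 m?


v = v0*exp(-k*d) = 450*exp(-0.0006*269) = 382.928 m/s
E = 0.5*m*v^2 = 0.5*0.012*382.928^2 = 879.8 J

879.8 J


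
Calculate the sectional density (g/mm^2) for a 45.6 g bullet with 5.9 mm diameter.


SD = m/d^2 = 45.6/5.9^2 = 1.31 g/mm^2

1.31 g/mm^2


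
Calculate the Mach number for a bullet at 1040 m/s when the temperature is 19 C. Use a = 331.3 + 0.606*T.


a = 331.3 + 0.606*(19) = 342.814 m/s
M = v/a = 1040/342.814 = 3.034

3.034


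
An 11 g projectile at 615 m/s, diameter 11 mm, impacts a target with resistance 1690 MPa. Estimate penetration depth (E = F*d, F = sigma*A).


A = pi*(d/2)^2 = pi*(11/2)^2 = 95.0332 mm^2
E = 0.5*m*v^2 = 0.5*0.011*615^2 = 2080.24 J
depth = E/(sigma*A) = 2080.24 J / (1690 MPa * 95.0332 mm^2) = 2080.24/(1690 * 95.0332) m = 0.0129524 m ≈ 12.95 mm

12.95 mm


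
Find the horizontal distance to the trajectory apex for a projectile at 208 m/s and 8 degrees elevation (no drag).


R = v0^2*sin(2*theta)/g = 208^2*sin(2*8°)/9.81 = 1215.61 m
apex_dist = R/2 = 1215.61/2 = 607.8 m

607.8 m


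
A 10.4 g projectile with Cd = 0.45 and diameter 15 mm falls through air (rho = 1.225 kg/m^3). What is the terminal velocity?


A = pi*(d/2)^2 = pi*(15/2000)^2 = 1.76715e-04 m^2
vt = sqrt(2mg/(Cd*rho*A)) = sqrt(2*0.0104*9.81/(0.45 * 1.225 * 1.76715e-04)) = 45.77 m/s

45.77 m/s


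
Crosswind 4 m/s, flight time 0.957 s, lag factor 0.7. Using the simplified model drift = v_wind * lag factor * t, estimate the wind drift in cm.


drift = v_wind * lag * t = 4 * 0.7 * 0.957 = 2.6796 m ≈ 268 cm

268 cm


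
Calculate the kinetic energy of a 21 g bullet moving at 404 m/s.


E = 0.5*m*v^2 = 0.5*0.021*404^2 = 1714 J

1714 J


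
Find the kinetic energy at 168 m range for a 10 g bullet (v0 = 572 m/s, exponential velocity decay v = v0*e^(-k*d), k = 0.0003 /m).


v = v0*exp(-k*d) = 572*exp(-0.0003*168) = 543.886 m/s
E = 0.5*m*v^2 = 0.5*0.01*543.886^2 = 1479 J

1479 J


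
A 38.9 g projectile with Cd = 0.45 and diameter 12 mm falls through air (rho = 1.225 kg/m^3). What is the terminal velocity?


A = pi*(d/2)^2 = pi*(12/2000)^2 = 1.13097e-04 m^2
vt = sqrt(2mg/(Cd*rho*A)) = sqrt(2*0.0389*9.81/(0.45 * 1.225 * 1.13097e-04)) = 110.6 m/s

110.6 m/s


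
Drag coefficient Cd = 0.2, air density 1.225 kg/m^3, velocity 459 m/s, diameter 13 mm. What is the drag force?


A = pi*(d/2)^2 = pi*(13/2000)^2 = 1.32732e-04 m^2
Fd = 0.5*Cd*rho*A*v^2 = 0.5*0.2*1.225*1.32732e-04*459^2 = 3.426 N

3.426 N


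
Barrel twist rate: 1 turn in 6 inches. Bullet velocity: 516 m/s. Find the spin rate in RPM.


twist_m = 6*0.0254 = 0.1524 m
spin = v/twist = 516/0.1524 = 3385.827 rev/s
RPM = spin*60 = 3385.827*60 ≈ 203150 RPM

203150 RPM


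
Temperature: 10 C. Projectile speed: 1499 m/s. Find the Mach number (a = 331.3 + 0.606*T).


a = 331.3 + 0.606*(10) = 337.36 m/s
M = v/a = 1499/337.36 = 4.443

4.443


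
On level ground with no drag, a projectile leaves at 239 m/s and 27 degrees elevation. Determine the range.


R = v0^2 * sin(2*theta) / g = 239^2 * sin(2*27°) / 9.81 = 4711 m

4711 m


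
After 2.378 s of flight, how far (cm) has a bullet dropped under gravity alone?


drop = 0.5*g*t^2 = 0.5*9.81*2.378^2 = 27.7372 m ≈ 2774 cm

2774 cm


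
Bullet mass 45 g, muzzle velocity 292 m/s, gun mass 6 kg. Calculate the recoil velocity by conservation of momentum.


v_recoil = m_p * v_p / m_gun = 0.045 * 292 / 6 = 2.19 m/s

2.19 m/s


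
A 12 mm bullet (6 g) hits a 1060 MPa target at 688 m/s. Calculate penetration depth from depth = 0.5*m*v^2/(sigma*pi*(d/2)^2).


A = pi*(d/2)^2 = pi*(12/2)^2 = 113.097 mm^2
E = 0.5*m*v^2 = 0.5*0.006*688^2 = 1420.03 J
depth = E/(sigma*A) = 1420.03 J / (1060 MPa * 113.097 mm^2) = 1420.03/(1060 * 113.097) m = 0.0118451 m ≈ 11.85 mm

11.85 mm


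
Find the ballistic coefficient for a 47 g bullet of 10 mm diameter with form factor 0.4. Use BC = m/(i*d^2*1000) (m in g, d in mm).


BC = m/(i*d^2*1000) = 47/(0.4 * 10^2 * 1000) = 0.001175

0.001175


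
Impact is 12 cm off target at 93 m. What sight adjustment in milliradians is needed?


1 mrad subtends 1 cm per 10 m of range, so adj = error_cm / (dist_m / 10) = 12 / (93/10) = 1.29 mrad

1.29 mrad


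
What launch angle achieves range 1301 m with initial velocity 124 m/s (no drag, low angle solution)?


sin(2*theta) = R*g/v0^2 = 1301*9.81/124^2 = 0.830047, theta = arcsin(0.830047)/2 = 28.05°

28.05 degrees


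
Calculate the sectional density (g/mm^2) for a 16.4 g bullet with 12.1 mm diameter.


SD = m/d^2 = 16.4/12.1^2 = 0.112 g/mm^2

0.112 g/mm^2


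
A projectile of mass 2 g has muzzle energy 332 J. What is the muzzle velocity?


v = sqrt(2*E/m) = sqrt(2*332/0.002) = 576.2 m/s

576.2 m/s


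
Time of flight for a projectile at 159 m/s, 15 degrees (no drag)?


T = 2*v0*sin(theta)/g = 2*159*sin(15°)/9.81 = 8.39 s

8.39 s


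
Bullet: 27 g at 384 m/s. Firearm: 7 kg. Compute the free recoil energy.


v_r = m_p*v_p/m_gun = 0.027*384/7 = 1.48114 m/s, E_r = 0.5*m_gun*v_r^2 = 0.5*7*1.48114^2 = 7.678 J

7.678 J


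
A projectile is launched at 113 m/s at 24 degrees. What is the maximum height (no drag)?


H = (v0*sin(theta))^2 / (2g) = (113*sin(24°))^2 / (2*9.81) = 107.7 m

107.7 m


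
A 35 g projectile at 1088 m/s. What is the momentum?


p = m*v = 0.035*1088 = 38.08 kg·m/s

38.08 kg·m/s


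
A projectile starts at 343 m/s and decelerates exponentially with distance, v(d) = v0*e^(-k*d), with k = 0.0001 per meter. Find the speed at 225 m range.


v = v0*exp(-k*d) = 343*exp(-0.0001*225) = 335.4 m/s

335.4 m/s


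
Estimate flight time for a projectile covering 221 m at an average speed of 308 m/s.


t = d/v = 221/308 = 0.7175 s

0.7175 s


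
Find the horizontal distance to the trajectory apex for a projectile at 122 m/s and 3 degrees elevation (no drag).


R = v0^2*sin(2*theta)/g = 122^2*sin(2*3°)/9.81 = 158.593 m
apex_dist = R/2 = 158.593/2 = 79.3 m

79.3 m


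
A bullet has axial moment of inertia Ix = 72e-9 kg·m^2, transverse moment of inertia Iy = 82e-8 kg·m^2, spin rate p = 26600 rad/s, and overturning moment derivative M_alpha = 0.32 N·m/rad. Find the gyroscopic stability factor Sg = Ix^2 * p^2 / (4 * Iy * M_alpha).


Sg = Ix^2 * p^2 / (4 * Iy * M_alpha) = (72e-9)^2 * 26600^2 / (4 * 82e-8 * 0.32) = 3.495

3.495


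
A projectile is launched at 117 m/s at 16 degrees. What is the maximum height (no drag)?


H = (v0*sin(theta))^2 / (2g) = (117*sin(16°))^2 / (2*9.81) = 53.01 m

53.01 m


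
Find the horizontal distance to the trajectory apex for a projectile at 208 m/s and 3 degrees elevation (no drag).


R = v0^2*sin(2*theta)/g = 208^2*sin(2*3°)/9.81 = 460.991 m
apex_dist = R/2 = 460.991/2 = 230.5 m

230.5 m


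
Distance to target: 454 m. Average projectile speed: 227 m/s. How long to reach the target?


t = d/v = 454/227 = 2 s

2 s


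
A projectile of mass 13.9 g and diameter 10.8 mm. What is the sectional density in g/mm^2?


SD = m/d^2 = 13.9/10.8^2 = 0.1192 g/mm^2

0.1192 g/mm^2


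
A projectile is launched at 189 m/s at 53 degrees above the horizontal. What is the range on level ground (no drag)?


R = v0^2 * sin(2*theta) / g = 189^2 * sin(2*53°) / 9.81 = 3500 m

3500 m


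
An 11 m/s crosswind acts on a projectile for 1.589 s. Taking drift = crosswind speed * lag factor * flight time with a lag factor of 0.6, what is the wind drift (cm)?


drift = v_wind * lag * t = 11 * 0.6 * 1.589 = 10.4874 m ≈ 1049 cm

1049 cm


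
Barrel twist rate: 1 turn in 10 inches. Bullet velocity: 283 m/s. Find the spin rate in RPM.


twist_m = 10*0.0254 = 0.254 m
spin = v/twist = 283/0.254 = 1114.173 rev/s
RPM = spin*60 = 1114.173*60 ≈ 66850 RPM

66850 RPM


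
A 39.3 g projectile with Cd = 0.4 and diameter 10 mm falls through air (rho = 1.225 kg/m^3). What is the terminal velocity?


A = pi*(d/2)^2 = pi*(10/2000)^2 = 7.85398e-05 m^2
vt = sqrt(2mg/(Cd*rho*A)) = sqrt(2*0.0393*9.81/(0.4 * 1.225 * 7.85398e-05)) = 141.5 m/s

141.5 m/s


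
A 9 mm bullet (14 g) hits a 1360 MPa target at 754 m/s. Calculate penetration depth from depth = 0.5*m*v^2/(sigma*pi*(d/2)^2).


A = pi*(d/2)^2 = pi*(9/2)^2 = 63.6173 mm^2
E = 0.5*m*v^2 = 0.5*0.014*754^2 = 3979.61 J
depth = E/(sigma*A) = 3979.61 J / (1360 MPa * 63.6173 mm^2) = 3979.61/(1360 * 63.6173) m = 0.0459967 m ≈ 46 mm

46 mm


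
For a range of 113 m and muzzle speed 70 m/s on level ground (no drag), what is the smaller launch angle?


sin(2*theta) = R*g/v0^2 = 113*9.81/70^2 = 0.226231, theta = arcsin(0.226231)/2 = 6.538°

6.538 degrees


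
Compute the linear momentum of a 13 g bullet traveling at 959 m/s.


p = m*v = 0.013*959 = 12.47 kg·m/s

12.47 kg·m/s


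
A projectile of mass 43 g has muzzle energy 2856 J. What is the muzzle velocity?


v = sqrt(2*E/m) = sqrt(2*2856/0.043) = 364.5 m/s

364.5 m/s


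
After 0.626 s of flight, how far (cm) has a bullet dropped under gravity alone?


drop = 0.5*g*t^2 = 0.5*9.81*0.626^2 = 1.92215 m ≈ 192.2 cm

192.2 cm


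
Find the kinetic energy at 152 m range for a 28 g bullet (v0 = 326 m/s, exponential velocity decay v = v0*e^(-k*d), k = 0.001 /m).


v = v0*exp(-k*d) = 326*exp(-0.001*152) = 280.03 m/s
E = 0.5*m*v^2 = 0.5*0.028*280.03^2 = 1098 J

1098 J


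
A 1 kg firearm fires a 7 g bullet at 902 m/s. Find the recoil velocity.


v_recoil = m_p * v_p / m_gun = 0.007 * 902 / 1 = 6.314 m/s

6.314 m/s


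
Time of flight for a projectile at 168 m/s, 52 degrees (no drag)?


T = 2*v0*sin(theta)/g = 2*168*sin(52°)/9.81 = 26.99 s

26.99 s


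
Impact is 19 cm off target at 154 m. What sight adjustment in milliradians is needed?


1 mrad subtends 1 cm per 10 m of range, so adj = error_cm / (dist_m / 10) = 19 / (154/10) = 1.234 mrad

1.234 mrad


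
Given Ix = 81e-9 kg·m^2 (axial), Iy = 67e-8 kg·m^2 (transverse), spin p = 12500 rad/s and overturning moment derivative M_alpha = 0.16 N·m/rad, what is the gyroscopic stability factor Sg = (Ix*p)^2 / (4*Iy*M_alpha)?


Sg = Ix^2 * p^2 / (4 * Iy * M_alpha) = (81e-9)^2 * 12500^2 / (4 * 67e-8 * 0.16) = 2.391

2.391


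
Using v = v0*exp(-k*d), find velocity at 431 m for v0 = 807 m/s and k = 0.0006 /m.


v = v0*exp(-k*d) = 807*exp(-0.0006*431) = 623.1 m/s

623.1 m/s


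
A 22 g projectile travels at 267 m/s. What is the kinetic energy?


E = 0.5*m*v^2 = 0.5*0.022*267^2 = 784.2 J

784.2 J


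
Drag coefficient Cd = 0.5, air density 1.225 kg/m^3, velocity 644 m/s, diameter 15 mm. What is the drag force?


A = pi*(d/2)^2 = pi*(15/2000)^2 = 1.76715e-04 m^2
Fd = 0.5*Cd*rho*A*v^2 = 0.5*0.5*1.225*1.76715e-04*644^2 = 22.45 N

22.45 N


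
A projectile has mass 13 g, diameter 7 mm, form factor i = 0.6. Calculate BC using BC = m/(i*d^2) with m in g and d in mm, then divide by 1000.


BC = m/(i*d^2*1000) = 13/(0.6 * 7^2 * 1000) = 0.0004422

0.0004422


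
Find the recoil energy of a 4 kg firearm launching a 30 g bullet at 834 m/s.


v_r = m_p*v_p/m_gun = 0.03*834/4 = 6.255 m/s, E_r = 0.5*m_gun*v_r^2 = 0.5*4*6.255^2 = 78.25 J

78.25 J


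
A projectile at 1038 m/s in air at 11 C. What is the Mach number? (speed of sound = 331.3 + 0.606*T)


a = 331.3 + 0.606*(11) = 337.966 m/s
M = v/a = 1038/337.966 = 3.071

3.071


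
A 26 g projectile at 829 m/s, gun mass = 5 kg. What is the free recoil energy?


v_r = m_p*v_p/m_gun = 0.026*829/5 = 4.3108 m/s, E_r = 0.5*m_gun*v_r^2 = 0.5*5*4.3108^2 = 46.46 J

46.46 J


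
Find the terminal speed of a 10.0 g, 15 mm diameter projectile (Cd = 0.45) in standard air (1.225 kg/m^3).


A = pi*(d/2)^2 = pi*(15/2000)^2 = 1.76715e-04 m^2
vt = sqrt(2mg/(Cd*rho*A)) = sqrt(2*0.01*9.81/(0.45 * 1.225 * 1.76715e-04)) = 44.88 m/s

44.88 m/s


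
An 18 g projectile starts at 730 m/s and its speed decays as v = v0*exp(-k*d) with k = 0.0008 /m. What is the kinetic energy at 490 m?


v = v0*exp(-k*d) = 730*exp(-0.0008*490) = 493.264 m/s
E = 0.5*m*v^2 = 0.5*0.018*493.264^2 = 2190 J

2190 J


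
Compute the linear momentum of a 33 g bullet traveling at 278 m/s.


p = m*v = 0.033*278 = 9.174 kg·m/s

9.174 kg·m/s


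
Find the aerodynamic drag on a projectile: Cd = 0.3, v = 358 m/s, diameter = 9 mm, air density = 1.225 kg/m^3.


A = pi*(d/2)^2 = pi*(9/2000)^2 = 6.36173e-05 m^2
Fd = 0.5*Cd*rho*A*v^2 = 0.5*0.3*1.225*6.36173e-05*358^2 = 1.498 N

1.498 N


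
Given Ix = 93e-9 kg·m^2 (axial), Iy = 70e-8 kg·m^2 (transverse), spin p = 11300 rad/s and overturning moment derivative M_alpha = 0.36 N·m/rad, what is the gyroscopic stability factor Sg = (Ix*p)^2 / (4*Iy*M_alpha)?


Sg = Ix^2 * p^2 / (4 * Iy * M_alpha) = (93e-9)^2 * 11300^2 / (4 * 70e-8 * 0.36) = 1.096

1.096


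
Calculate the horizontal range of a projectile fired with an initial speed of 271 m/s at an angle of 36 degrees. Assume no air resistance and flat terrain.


R = v0^2 * sin(2*theta) / g = 271^2 * sin(2*36°) / 9.81 = 7120 m

7120 m


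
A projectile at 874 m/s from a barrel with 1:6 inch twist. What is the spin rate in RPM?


twist_m = 6*0.0254 = 0.1524 m
spin = v/twist = 874/0.1524 = 5734.908 rev/s
RPM = spin*60 = 5734.908*60 ≈ 344094 RPM

344094 RPM


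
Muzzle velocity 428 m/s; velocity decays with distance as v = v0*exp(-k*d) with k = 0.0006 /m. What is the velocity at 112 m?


v = v0*exp(-k*d) = 428*exp(-0.0006*112) = 400.2 m/s

400.2 m/s


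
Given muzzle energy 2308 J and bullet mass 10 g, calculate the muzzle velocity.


v = sqrt(2*E/m) = sqrt(2*2308/0.01) = 679.4 m/s

679.4 m/s


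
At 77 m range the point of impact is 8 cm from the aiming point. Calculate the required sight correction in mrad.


1 mrad subtends 1 cm per 10 m of range, so adj = error_cm / (dist_m / 10) = 8 / (77/10) = 1.039 mrad

1.039 mrad


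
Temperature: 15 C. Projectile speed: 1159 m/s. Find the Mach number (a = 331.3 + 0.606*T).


a = 331.3 + 0.606*(15) = 340.39 m/s
M = v/a = 1159/340.39 = 3.405

3.405


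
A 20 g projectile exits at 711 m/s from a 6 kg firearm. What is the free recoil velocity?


v_recoil = m_p * v_p / m_gun = 0.02 * 711 / 6 = 2.37 m/s

2.37 m/s


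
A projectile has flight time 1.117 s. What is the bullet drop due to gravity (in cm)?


drop = 0.5*g*t^2 = 0.5*9.81*1.117^2 = 6.11991 m ≈ 612 cm

612 cm


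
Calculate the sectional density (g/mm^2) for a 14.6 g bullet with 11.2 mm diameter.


SD = m/d^2 = 14.6/11.2^2 = 0.1164 g/mm^2

0.1164 g/mm^2


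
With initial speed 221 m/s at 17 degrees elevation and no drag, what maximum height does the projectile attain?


H = (v0*sin(theta))^2 / (2g) = (221*sin(17°))^2 / (2*9.81) = 212.8 m

212.8 m


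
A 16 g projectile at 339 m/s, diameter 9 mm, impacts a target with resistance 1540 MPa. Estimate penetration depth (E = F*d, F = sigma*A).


A = pi*(d/2)^2 = pi*(9/2)^2 = 63.6173 mm^2
E = 0.5*m*v^2 = 0.5*0.016*339^2 = 919.368 J
depth = E/(sigma*A) = 919.368 J / (1540 MPa * 63.6173 mm^2) = 919.368/(1540 * 63.6173) m = 0.00938412 m ≈ 9.384 mm

9.384 mm


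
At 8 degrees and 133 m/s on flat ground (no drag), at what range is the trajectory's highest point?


R = v0^2*sin(2*theta)/g = 133^2*sin(2*8°)/9.81 = 497.018 m
apex_dist = R/2 = 497.018/2 = 248.5 m

248.5 m


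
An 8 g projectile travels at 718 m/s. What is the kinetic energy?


E = 0.5*m*v^2 = 0.5*0.008*718^2 = 2062 J

2062 J


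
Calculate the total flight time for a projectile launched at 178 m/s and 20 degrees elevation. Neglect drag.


T = 2*v0*sin(theta)/g = 2*178*sin(20°)/9.81 = 12.41 s

12.41 s


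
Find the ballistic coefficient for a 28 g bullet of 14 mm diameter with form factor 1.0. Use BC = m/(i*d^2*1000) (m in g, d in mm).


BC = m/(i*d^2*1000) = 28/(1.0 * 14^2 * 1000) = 0.0001429

0.0001429


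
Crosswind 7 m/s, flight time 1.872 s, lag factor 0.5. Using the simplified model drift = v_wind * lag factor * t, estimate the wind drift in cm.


drift = v_wind * lag * t = 7 * 0.5 * 1.872 = 6.552 m ≈ 655.2 cm

655.2 cm


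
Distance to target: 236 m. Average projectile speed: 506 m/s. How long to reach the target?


t = d/v = 236/506 = 0.4664 s

0.4664 s


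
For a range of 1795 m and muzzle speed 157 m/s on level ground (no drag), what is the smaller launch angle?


sin(2*theta) = R*g/v0^2 = 1795*9.81/157^2 = 0.714388, theta = arcsin(0.714388)/2 = 22.8°

22.8 degrees


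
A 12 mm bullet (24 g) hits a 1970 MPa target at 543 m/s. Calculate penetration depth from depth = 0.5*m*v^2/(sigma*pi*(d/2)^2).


A = pi*(d/2)^2 = pi*(12/2)^2 = 113.097 mm^2
E = 0.5*m*v^2 = 0.5*0.024*543^2 = 3538.19 J
depth = E/(sigma*A) = 3538.19 J / (1970 MPa * 113.097 mm^2) = 3538.19/(1970 * 113.097) m = 0.0158804 m ≈ 15.88 mm

15.88 mm


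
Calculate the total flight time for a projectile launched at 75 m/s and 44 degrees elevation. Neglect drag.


T = 2*v0*sin(theta)/g = 2*75*sin(44°)/9.81 = 10.62 s

10.62 s


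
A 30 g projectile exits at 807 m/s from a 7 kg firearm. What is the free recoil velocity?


v_recoil = m_p * v_p / m_gun = 0.03 * 807 / 7 = 3.459 m/s

3.459 m/s


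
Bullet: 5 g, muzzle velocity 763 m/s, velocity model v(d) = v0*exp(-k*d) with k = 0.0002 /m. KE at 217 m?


v = v0*exp(-k*d) = 763*exp(-0.0002*217) = 730.594 m/s
E = 0.5*m*v^2 = 0.5*0.005*730.594^2 = 1334 J

1334 J


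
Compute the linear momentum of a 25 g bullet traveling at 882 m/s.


p = m*v = 0.025*882 = 22.05 kg·m/s

22.05 kg·m/s


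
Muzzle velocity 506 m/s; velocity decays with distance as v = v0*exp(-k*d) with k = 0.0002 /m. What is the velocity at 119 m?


v = v0*exp(-k*d) = 506*exp(-0.0002*119) = 494.1 m/s

494.1 m/s


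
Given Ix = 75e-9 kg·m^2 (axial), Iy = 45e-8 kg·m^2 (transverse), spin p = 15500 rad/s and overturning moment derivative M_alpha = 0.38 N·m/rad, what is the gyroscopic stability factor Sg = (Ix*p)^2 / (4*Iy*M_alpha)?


Sg = Ix^2 * p^2 / (4 * Iy * M_alpha) = (75e-9)^2 * 15500^2 / (4 * 45e-8 * 0.38) = 1.976

1.976


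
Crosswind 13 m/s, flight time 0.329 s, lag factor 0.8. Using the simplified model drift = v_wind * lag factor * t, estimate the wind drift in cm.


drift = v_wind * lag * t = 13 * 0.8 * 0.329 = 3.4216 m ≈ 342.2 cm

342.2 cm


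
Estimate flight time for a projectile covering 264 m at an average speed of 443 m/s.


t = d/v = 264/443 = 0.5959 s

0.5959 s


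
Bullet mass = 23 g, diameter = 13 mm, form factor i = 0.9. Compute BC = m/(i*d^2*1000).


BC = m/(i*d^2*1000) = 23/(0.9 * 13^2 * 1000) = 0.0001512

0.0001512


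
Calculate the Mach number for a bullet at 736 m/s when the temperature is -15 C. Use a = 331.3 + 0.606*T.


a = 331.3 + 0.606*(-15) = 322.21 m/s
M = v/a = 736/322.21 = 2.284

2.284


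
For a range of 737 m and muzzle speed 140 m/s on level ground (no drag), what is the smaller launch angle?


sin(2*theta) = R*g/v0^2 = 737*9.81/140^2 = 0.368876, theta = arcsin(0.368876)/2 = 10.82°

10.82 degrees


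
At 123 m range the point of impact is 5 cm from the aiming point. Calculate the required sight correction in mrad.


1 mrad subtends 1 cm per 10 m of range, so adj = error_cm / (dist_m / 10) = 5 / (123/10) = 0.4065 mrad

0.4065 mrad


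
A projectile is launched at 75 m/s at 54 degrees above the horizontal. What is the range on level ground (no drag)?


R = v0^2 * sin(2*theta) / g = 75^2 * sin(2*54°) / 9.81 = 545.3 m

545.3 m


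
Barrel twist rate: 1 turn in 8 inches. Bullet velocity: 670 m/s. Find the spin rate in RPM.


twist_m = 8*0.0254 = 0.2032 m
spin = v/twist = 670/0.2032 = 3297.244 rev/s
RPM = spin*60 = 3297.244*60 ≈ 197835 RPM

197835 RPM


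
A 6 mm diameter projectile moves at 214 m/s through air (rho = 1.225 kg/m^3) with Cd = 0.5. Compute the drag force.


A = pi*(d/2)^2 = pi*(6/2000)^2 = 2.82743e-05 m^2
Fd = 0.5*Cd*rho*A*v^2 = 0.5*0.5*1.225*2.82743e-05*214^2 = 0.3965 N

0.3965 N


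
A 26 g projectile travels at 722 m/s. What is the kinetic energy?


E = 0.5*m*v^2 = 0.5*0.026*722^2 = 6777 J

6777 J


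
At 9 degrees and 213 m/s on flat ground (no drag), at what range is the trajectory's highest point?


R = v0^2*sin(2*theta)/g = 213^2*sin(2*9°)/9.81 = 1429.13 m
apex_dist = R/2 = 1429.13/2 = 714.6 m

714.6 m


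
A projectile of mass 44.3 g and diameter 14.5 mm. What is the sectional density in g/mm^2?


SD = m/d^2 = 44.3/14.5^2 = 0.2107 g/mm^2

0.2107 g/mm^2


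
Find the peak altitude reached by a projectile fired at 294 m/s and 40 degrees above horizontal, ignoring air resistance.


H = (v0*sin(theta))^2 / (2g) = (294*sin(40°))^2 / (2*9.81) = 1820 m

1820 m


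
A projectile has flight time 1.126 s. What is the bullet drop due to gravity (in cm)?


drop = 0.5*g*t^2 = 0.5*9.81*1.126^2 = 6.21893 m ≈ 621.9 cm

621.9 cm


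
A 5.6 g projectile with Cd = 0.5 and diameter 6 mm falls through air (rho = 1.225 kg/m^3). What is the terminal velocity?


A = pi*(d/2)^2 = pi*(6/2000)^2 = 2.82743e-05 m^2
vt = sqrt(2mg/(Cd*rho*A)) = sqrt(2*0.0056*9.81/(0.5 * 1.225 * 2.82743e-05)) = 79.65 m/s

79.65 m/s


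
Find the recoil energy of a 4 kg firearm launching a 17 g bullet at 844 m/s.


v_r = m_p*v_p/m_gun = 0.017*844/4 = 3.587 m/s, E_r = 0.5*m_gun*v_r^2 = 0.5*4*3.587^2 = 25.73 J

25.73 J


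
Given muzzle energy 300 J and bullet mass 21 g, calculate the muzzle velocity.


v = sqrt(2*E/m) = sqrt(2*300/0.021) = 169 m/s

169 m/s


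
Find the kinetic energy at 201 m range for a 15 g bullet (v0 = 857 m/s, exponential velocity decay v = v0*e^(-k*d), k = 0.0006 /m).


v = v0*exp(-k*d) = 857*exp(-0.0006*201) = 759.635 m/s
E = 0.5*m*v^2 = 0.5*0.015*759.635^2 = 4328 J

4328 J


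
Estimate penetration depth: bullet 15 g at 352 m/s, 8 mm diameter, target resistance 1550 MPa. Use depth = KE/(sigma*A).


A = pi*(d/2)^2 = pi*(8/2)^2 = 50.2655 mm^2
E = 0.5*m*v^2 = 0.5*0.015*352^2 = 929.28 J
depth = E/(sigma*A) = 929.28 J / (1550 MPa * 50.2655 mm^2) = 929.28/(1550 * 50.2655) m = 0.0119274 m ≈ 11.93 mm

11.93 mm


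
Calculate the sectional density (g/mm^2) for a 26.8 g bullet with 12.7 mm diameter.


SD = m/d^2 = 26.8/12.7^2 = 0.1662 g/mm^2

0.1662 g/mm^2


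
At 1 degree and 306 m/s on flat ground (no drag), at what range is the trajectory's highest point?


R = v0^2*sin(2*theta)/g = 306^2*sin(2*1°)/9.81 = 333.114 m
apex_dist = R/2 = 333.114/2 = 166.6 m

166.6 m


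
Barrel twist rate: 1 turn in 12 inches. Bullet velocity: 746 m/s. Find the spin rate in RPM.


twist_m = 12*0.0254 = 0.3048 m
spin = v/twist = 746/0.3048 = 2447.507 rev/s
RPM = spin*60 = 2447.507*60 ≈ 146850 RPM

146850 RPM


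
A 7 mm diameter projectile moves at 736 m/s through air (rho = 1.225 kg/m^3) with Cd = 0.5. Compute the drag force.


A = pi*(d/2)^2 = pi*(7/2000)^2 = 3.84845e-05 m^2
Fd = 0.5*Cd*rho*A*v^2 = 0.5*0.5*1.225*3.84845e-05*736^2 = 6.384 N

6.384 N


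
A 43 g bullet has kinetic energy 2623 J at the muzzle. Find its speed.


v = sqrt(2*E/m) = sqrt(2*2623/0.043) = 349.3 m/s

349.3 m/s


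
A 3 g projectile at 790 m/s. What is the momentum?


p = m*v = 0.003*790 = 2.37 kg·m/s

2.37 kg·m/s


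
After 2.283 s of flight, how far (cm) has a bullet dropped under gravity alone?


drop = 0.5*g*t^2 = 0.5*9.81*2.283^2 = 25.5653 m ≈ 2557 cm

2557 cm


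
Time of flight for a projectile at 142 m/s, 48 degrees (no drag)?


T = 2*v0*sin(theta)/g = 2*142*sin(48°)/9.81 = 21.51 s

21.51 s


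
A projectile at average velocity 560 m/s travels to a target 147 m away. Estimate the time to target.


t = d/v = 147/560 = 0.2625 s

0.2625 s


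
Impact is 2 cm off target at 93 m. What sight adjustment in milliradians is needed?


1 mrad subtends 1 cm per 10 m of range, so adj = error_cm / (dist_m / 10) = 2 / (93/10) = 0.2151 mrad

0.2151 mrad


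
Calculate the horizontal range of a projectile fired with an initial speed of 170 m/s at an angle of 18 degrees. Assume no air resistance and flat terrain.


R = v0^2 * sin(2*theta) / g = 170^2 * sin(2*18°) / 9.81 = 1732 m

1732 m


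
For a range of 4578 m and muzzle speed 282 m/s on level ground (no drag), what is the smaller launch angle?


sin(2*theta) = R*g/v0^2 = 4578*9.81/282^2 = 0.564737, theta = arcsin(0.564737)/2 = 17.19°

17.19 degrees


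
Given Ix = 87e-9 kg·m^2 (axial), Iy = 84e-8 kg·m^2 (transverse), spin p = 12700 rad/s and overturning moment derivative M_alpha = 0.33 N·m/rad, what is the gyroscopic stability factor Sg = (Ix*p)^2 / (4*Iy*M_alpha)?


Sg = Ix^2 * p^2 / (4 * Iy * M_alpha) = (87e-9)^2 * 12700^2 / (4 * 84e-8 * 0.33) = 1.101

1.101


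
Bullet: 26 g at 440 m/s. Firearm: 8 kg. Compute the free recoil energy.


v_r = m_p*v_p/m_gun = 0.026*440/8 = 1.43 m/s, E_r = 0.5*m_gun*v_r^2 = 0.5*8*1.43^2 = 8.18 J

8.18 J


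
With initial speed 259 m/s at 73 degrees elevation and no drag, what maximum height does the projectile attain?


H = (v0*sin(theta))^2 / (2g) = (259*sin(73°))^2 / (2*9.81) = 3127 m

3127 m


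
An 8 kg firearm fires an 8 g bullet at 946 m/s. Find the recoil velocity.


v_recoil = m_p * v_p / m_gun = 0.008 * 946 / 8 = 0.946 m/s

0.946 m/s


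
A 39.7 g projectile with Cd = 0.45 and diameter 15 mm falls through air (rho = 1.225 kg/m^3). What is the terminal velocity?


A = pi*(d/2)^2 = pi*(15/2000)^2 = 1.76715e-04 m^2
vt = sqrt(2mg/(Cd*rho*A)) = sqrt(2*0.0397*9.81/(0.45 * 1.225 * 1.76715e-04)) = 89.42 m/s

89.42 m/s


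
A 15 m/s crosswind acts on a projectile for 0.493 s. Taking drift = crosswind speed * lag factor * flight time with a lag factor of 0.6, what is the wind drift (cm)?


drift = v_wind * lag * t = 15 * 0.6 * 0.493 = 4.437 m ≈ 443.7 cm

443.7 cm


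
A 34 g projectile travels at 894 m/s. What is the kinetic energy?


E = 0.5*m*v^2 = 0.5*0.034*894^2 = 13587 J

13587 J


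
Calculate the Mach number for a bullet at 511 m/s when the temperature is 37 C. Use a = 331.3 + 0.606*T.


a = 331.3 + 0.606*(37) = 353.722 m/s
M = v/a = 511/353.722 = 1.445

1.445


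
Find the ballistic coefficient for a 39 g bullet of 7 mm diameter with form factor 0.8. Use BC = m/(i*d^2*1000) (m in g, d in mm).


BC = m/(i*d^2*1000) = 39/(0.8 * 7^2 * 1000) = 0.0009949

0.0009949


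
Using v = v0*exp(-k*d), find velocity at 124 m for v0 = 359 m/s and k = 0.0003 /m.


v = v0*exp(-k*d) = 359*exp(-0.0003*124) = 345.9 m/s

345.9 m/s


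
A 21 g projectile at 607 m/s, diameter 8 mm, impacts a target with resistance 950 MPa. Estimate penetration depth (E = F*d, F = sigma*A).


A = pi*(d/2)^2 = pi*(8/2)^2 = 50.2655 mm^2
E = 0.5*m*v^2 = 0.5*0.021*607^2 = 3868.71 J
depth = E/(sigma*A) = 3868.71 J / (950 MPa * 50.2655 mm^2) = 3868.71/(950 * 50.2655) m = 0.0810165 m ≈ 81.02 mm

81.02 mm


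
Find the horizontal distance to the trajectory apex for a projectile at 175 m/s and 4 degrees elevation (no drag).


R = v0^2*sin(2*theta)/g = 175^2*sin(2*4°)/9.81 = 434.473 m
apex_dist = R/2 = 434.473/2 = 217.2 m

217.2 m


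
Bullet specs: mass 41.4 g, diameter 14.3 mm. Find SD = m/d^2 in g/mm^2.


SD = m/d^2 = 41.4/14.3^2 = 0.2025 g/mm^2

0.2025 g/mm^2


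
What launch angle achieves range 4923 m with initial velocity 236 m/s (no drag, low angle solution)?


sin(2*theta) = R*g/v0^2 = 4923*9.81/236^2 = 0.867111, theta = arcsin(0.867111)/2 = 30.06°

30.06 degrees


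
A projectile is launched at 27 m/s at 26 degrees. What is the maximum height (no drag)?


H = (v0*sin(theta))^2 / (2g) = (27*sin(26°))^2 / (2*9.81) = 7.14 m

7.14 m


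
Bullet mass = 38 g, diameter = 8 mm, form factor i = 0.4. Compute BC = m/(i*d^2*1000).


BC = m/(i*d^2*1000) = 38/(0.4 * 8^2 * 1000) = 0.001484

0.001484


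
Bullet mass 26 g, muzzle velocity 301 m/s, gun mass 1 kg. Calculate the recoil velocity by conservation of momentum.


v_recoil = m_p * v_p / m_gun = 0.026 * 301 / 1 = 7.826 m/s

7.826 m/s


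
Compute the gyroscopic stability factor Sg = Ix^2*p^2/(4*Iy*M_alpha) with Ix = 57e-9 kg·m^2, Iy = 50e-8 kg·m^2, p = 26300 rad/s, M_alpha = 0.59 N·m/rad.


Sg = Ix^2 * p^2 / (4 * Iy * M_alpha) = (57e-9)^2 * 26300^2 / (4 * 50e-8 * 0.59) = 1.904

1.904


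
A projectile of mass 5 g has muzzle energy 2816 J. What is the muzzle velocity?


v = sqrt(2*E/m) = sqrt(2*2816/0.005) = 1061 m/s

1061 m/s


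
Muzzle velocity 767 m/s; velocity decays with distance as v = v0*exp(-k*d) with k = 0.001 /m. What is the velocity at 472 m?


v = v0*exp(-k*d) = 767*exp(-0.001*472) = 478.4 m/s

478.4 m/s


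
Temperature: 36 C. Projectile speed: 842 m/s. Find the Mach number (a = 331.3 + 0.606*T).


a = 331.3 + 0.606*(36) = 353.116 m/s
M = v/a = 842/353.116 = 2.384

2.384


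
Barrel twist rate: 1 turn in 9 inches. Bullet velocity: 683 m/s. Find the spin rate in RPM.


twist_m = 9*0.0254 = 0.2286 m
spin = v/twist = 683/0.2286 = 2987.752 rev/s
RPM = spin*60 = 2987.752*60 ≈ 179265 RPM

179265 RPM


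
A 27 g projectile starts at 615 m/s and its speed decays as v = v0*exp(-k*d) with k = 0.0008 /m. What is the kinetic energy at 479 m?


v = v0*exp(-k*d) = 615*exp(-0.0008*479) = 419.231 m/s
E = 0.5*m*v^2 = 0.5*0.027*419.231^2 = 2373 J

2373 J


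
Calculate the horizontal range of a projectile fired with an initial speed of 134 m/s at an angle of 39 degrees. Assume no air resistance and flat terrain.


R = v0^2 * sin(2*theta) / g = 134^2 * sin(2*39°) / 9.81 = 1790 m

1790 m


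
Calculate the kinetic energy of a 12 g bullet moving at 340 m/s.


E = 0.5*m*v^2 = 0.5*0.012*340^2 = 693.6 J

693.6 J


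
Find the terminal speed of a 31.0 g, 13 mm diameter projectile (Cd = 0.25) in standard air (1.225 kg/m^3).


A = pi*(d/2)^2 = pi*(13/2000)^2 = 1.32732e-04 m^2
vt = sqrt(2mg/(Cd*rho*A)) = sqrt(2*0.031*9.81/(0.25 * 1.225 * 1.32732e-04)) = 122.3 m/s

122.3 m/s


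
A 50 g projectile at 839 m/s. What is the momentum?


p = m*v = 0.05*839 = 41.95 kg·m/s

41.95 kg·m/s


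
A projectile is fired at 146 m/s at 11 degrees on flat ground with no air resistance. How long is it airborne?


T = 2*v0*sin(theta)/g = 2*146*sin(11°)/9.81 = 5.68 s

5.68 s


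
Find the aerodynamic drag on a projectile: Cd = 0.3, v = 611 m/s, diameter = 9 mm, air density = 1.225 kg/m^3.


A = pi*(d/2)^2 = pi*(9/2000)^2 = 6.36173e-05 m^2
Fd = 0.5*Cd*rho*A*v^2 = 0.5*0.3*1.225*6.36173e-05*611^2 = 4.364 N

4.364 N


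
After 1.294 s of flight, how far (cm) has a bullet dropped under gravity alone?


drop = 0.5*g*t^2 = 0.5*9.81*1.294^2 = 8.21311 m ≈ 821.3 cm

821.3 cm


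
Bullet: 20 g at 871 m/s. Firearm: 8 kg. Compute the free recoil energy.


v_r = m_p*v_p/m_gun = 0.02*871/8 = 2.1775 m/s, E_r = 0.5*m_gun*v_r^2 = 0.5*8*2.1775^2 = 18.97 J

18.97 J


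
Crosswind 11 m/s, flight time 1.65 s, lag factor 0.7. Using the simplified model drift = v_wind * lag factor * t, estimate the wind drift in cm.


drift = v_wind * lag * t = 11 * 0.7 * 1.65 = 12.705 m ≈ 1270 cm

1270 cm
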